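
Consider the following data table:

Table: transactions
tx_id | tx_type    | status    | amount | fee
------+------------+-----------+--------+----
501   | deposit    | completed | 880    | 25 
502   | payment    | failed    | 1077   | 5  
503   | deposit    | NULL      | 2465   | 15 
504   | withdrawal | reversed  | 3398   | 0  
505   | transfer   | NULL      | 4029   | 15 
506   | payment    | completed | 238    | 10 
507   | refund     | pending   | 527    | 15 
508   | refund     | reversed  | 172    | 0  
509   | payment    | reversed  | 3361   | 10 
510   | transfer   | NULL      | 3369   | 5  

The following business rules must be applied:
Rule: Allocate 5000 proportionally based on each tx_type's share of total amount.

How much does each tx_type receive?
deposit: 856.99, payment: 1197.99, refund: 179.08, transfer: 1895.37, withdrawal: 870.57

Step 1: Calculate total amount = 19516
Step 2: Calculate each tx_type's proportion:
  deposit: 3345/19516 = 17.14% → 856.99
  payment: 4676/19516 = 23.96% → 1197.99
  refund: 699/19516 = 3.58% → 179.08
  transfer: 7398/19516 = 37.91% → 1895.37
  withdrawal: 3398/19516 = 17.41% → 870.57
Step 3: Verify: sum of allocations ≈ 5000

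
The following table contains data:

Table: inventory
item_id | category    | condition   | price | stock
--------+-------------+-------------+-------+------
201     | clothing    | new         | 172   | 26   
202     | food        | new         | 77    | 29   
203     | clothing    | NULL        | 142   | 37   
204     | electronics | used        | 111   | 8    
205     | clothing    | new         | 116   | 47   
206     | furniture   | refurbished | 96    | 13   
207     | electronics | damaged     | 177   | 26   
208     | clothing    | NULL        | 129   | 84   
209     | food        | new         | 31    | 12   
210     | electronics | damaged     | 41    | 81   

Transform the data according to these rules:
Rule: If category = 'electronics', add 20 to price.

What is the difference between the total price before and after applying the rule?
60

Step 1: Original sum of price = 1092
Step 2: 3 records have category = 'electronics'
Step 3: Each affected record changes by 20
Step 4: Total change = 3 × 20 = 60
Step 5: New sum = 1092 + 60 = 1152
Step 6: Difference = |1152 - 1092| = 60
        (Sum increased by 60)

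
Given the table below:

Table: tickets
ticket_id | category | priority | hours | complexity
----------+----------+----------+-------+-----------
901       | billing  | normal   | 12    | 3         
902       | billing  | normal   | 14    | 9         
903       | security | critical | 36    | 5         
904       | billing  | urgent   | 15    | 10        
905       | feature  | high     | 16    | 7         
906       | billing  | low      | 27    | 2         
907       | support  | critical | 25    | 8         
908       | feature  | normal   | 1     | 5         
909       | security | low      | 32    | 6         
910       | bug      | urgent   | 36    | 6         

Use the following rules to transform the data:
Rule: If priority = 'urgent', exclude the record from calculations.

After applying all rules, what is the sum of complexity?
45

Step 1: Identify records where priority = 'urgent'
Step 2: The excluded records sum to 16
Step 3: Original total complexity = 61
Step 4: Remaining total = 61 - 16 = 45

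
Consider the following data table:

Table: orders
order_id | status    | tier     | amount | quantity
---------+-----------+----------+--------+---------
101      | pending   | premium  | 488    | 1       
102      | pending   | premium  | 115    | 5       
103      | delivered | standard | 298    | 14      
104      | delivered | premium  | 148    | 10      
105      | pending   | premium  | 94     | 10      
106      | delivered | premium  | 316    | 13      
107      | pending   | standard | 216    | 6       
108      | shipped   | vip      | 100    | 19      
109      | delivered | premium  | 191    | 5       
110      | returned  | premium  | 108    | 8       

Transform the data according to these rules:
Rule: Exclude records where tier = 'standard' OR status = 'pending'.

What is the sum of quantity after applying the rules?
55

Step 1: Find records where tier = 'standard' OR status = 'pending'
Step 2: 5 records match, summing to 36
Step 3: Original sum: 91
Step 4: Remaining sum = 91 - 36 = 55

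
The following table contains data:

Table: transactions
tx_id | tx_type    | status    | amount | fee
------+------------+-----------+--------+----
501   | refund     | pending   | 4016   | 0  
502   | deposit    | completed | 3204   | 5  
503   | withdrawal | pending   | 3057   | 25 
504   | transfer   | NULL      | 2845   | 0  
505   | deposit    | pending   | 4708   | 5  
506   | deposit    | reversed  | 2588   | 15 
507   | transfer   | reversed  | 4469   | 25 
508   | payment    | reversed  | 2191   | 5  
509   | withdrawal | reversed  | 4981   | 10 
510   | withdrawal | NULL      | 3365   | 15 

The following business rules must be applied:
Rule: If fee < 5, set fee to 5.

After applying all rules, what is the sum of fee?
115

Step 1: 2 records have fee < 5
Step 2: These records originally summed to 0
Step 3: After setting to minimum: 2 × 5 = 10
Step 4: Unaffected records sum: 105
Step 5: Final sum = 10 + 105 = 115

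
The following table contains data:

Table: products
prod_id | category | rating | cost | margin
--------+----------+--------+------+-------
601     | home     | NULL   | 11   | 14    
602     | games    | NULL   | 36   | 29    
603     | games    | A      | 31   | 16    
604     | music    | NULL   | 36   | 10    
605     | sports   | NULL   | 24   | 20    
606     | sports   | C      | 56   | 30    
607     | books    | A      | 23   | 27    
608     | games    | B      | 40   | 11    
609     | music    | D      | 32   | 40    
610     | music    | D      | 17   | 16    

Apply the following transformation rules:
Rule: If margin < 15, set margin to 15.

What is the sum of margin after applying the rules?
223

Step 1: 3 records have margin < 15
Step 2: These records originally summed to 35
Step 3: After setting to minimum: 3 × 15 = 45
Step 4: Unaffected records sum: 178
Step 5: Final sum = 45 + 178 = 223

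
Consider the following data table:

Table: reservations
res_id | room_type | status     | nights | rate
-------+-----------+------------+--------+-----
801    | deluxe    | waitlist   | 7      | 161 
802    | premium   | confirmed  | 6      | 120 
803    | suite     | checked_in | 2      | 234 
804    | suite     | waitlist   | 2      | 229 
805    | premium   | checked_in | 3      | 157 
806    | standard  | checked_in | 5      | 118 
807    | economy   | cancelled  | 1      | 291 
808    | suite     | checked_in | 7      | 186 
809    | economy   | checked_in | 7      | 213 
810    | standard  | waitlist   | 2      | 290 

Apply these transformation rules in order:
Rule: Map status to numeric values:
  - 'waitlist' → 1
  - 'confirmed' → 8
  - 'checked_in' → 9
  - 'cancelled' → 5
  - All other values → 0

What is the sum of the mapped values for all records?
61

Step 1: Apply mapping to each record
Step 2: Count by status:
  'waitlist': 3 records × 1 = 3
  'confirmed': 1 records × 8 = 8
  'checked_in': 5 records × 9 = 45
  'cancelled': 1 records × 5 = 5
Step 3: Sum all mapped values = 61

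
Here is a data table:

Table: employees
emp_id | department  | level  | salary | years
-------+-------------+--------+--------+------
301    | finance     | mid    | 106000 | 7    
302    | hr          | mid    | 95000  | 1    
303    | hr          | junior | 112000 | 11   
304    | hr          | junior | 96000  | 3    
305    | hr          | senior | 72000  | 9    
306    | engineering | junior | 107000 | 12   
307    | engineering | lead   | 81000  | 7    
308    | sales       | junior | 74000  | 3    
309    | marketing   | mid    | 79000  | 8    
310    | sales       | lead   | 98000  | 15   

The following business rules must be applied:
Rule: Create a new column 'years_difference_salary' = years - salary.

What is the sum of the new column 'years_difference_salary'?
-919924

Step 1: For each record, compute years - salary
Example calculations:
  7 - 106000 = -105993
  1 - 95000 = -94999
  11 - 112000 = -111989
  ...
Step 2: Sum all derived values
Step 3: Total = -919924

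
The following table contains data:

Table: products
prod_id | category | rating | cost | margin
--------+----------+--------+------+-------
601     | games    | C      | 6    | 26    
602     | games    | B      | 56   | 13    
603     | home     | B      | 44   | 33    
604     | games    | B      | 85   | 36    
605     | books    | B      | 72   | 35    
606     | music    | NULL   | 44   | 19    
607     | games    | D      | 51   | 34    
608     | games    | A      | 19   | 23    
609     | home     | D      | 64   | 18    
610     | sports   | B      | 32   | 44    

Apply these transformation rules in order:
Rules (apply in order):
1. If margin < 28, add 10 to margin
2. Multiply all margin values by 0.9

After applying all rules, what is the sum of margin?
297.9

Step 1: Apply Rule 1 - Add 10 to records with margin < 28
  - 5 records affected: 99 + (5 × 10) = 149
  - Unaffected records: 182
  - Sum after Rule 1: 331
Step 2: Apply Rule 2 - Multiply all by 0.9
  - 331 × 0.9 = 297.9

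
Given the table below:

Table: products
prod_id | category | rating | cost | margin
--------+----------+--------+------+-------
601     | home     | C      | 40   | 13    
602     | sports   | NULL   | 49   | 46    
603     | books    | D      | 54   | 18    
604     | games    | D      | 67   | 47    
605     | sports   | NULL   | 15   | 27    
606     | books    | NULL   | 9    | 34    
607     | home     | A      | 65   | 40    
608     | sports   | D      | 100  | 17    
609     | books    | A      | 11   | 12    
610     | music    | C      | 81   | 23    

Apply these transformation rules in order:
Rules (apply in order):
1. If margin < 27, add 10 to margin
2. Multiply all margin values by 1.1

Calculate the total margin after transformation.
359.7

Step 1: Apply Rule 1 - Add 10 to records with margin < 27
  - 5 records affected: 83 + (5 × 10) = 133
  - Unaffected records: 194
  - Sum after Rule 1: 327
Step 2: Apply Rule 2 - Multiply all by 1.1
  - 327 × 1.1 = 359.7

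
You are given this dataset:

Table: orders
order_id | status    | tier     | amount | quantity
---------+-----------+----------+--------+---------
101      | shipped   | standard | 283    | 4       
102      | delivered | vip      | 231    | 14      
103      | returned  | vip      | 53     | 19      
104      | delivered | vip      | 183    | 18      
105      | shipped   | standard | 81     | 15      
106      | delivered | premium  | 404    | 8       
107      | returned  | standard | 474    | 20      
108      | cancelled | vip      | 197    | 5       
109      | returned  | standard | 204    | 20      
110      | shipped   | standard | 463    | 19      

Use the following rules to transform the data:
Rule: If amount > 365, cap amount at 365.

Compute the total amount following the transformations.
2327

Step 1: 3 records have amount > 365
Step 2: These records originally summed to 1341
Step 3: After capping: 3 × 365 = 1095
Step 4: Unaffected records sum: 1232
Step 5: Final sum = 1095 + 1232 = 2327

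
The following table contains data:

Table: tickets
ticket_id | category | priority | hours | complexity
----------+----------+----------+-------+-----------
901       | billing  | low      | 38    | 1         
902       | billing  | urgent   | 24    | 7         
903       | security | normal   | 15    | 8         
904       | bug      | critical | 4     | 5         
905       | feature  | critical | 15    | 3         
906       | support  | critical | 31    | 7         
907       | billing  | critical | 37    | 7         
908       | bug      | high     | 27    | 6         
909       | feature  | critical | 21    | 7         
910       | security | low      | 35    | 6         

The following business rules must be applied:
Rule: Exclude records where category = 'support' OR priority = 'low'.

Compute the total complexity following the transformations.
43

Step 1: Find records where category = 'support' OR priority = 'low'
Step 2: 3 records match, summing to 14
Step 3: Original sum: 57
Step 4: Remaining sum = 57 - 14 = 43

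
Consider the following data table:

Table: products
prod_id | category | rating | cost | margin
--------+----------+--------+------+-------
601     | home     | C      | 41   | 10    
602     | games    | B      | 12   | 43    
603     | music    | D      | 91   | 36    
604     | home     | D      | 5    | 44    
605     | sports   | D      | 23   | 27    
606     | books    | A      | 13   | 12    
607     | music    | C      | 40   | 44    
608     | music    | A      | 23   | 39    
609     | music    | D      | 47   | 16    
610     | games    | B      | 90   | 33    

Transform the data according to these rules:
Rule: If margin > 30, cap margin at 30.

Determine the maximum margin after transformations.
30

Step 1: Original maximum margin = 44
Step 2: Apply cap at 30
Step 3: 6 records had margin > 30 and were capped
Step 4: Maximum after transformation = 30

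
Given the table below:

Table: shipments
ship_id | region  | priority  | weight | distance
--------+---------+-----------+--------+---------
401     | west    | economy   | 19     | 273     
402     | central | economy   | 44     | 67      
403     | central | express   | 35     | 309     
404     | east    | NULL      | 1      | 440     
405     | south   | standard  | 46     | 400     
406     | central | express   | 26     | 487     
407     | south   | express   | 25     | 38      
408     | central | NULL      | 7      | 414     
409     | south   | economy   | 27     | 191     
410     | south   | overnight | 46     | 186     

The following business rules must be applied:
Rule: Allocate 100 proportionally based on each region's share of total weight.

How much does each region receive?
central: 40.58, east: 0.36, south: 52.17, west: 6.88

Step 1: Calculate total weight = 276
Step 2: Calculate each region's proportion:
  central: 112/276 = 40.58% → 40.58
  east: 1/276 = 0.36% → 0.36
  south: 144/276 = 52.17% → 52.17
  west: 19/276 = 6.88% → 6.88
Step 3: Verify: sum of allocations ≈ 100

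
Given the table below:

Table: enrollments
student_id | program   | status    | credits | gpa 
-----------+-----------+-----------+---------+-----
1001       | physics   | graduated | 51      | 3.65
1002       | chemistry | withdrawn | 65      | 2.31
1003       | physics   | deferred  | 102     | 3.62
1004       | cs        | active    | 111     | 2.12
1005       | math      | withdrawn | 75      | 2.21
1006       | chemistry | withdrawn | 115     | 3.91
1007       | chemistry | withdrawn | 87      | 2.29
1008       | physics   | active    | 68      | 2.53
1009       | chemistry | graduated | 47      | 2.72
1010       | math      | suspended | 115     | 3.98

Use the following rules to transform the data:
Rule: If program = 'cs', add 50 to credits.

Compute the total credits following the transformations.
886

Step 1: Count records where program = 'cs': 1
Step 2: Total bonus added: 1 × 50 = 50
Step 3: Original sum of credits: 836
Step 4: Final sum = 836 + 50 = 886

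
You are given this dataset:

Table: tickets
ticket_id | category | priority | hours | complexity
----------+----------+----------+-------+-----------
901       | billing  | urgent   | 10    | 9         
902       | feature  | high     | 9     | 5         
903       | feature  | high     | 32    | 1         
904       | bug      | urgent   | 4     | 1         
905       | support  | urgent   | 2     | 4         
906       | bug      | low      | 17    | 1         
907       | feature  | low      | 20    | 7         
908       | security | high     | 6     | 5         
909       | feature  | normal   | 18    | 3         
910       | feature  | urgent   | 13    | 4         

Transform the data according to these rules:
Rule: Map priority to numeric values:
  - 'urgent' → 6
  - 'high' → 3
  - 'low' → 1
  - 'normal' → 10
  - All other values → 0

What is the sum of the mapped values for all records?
45

Step 1: Apply mapping to each record
Step 2: Count by status:
  'urgent': 4 records × 6 = 24
  'high': 3 records × 3 = 9
  'low': 2 records × 1 = 2
  'normal': 1 records × 10 = 10
Step 3: Sum all mapped values = 45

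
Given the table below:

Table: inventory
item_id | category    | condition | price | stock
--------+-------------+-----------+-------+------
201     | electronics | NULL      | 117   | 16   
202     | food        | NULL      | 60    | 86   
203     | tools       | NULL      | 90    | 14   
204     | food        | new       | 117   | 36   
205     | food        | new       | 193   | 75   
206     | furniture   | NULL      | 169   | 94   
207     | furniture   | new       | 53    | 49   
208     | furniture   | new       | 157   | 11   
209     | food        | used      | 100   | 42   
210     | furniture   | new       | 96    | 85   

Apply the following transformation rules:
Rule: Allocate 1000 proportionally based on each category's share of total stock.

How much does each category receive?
electronics: 31.5, food: 470.47, furniture: 470.47, tools: 27.56

Step 1: Calculate total stock = 508
Step 2: Calculate each category's proportion:
  electronics: 16/508 = 3.15% → 31.5
  food: 239/508 = 47.05% → 470.47
  furniture: 239/508 = 47.05% → 470.47
  tools: 14/508 = 2.76% → 27.56
Step 3: Verify: sum of allocations ≈ 1000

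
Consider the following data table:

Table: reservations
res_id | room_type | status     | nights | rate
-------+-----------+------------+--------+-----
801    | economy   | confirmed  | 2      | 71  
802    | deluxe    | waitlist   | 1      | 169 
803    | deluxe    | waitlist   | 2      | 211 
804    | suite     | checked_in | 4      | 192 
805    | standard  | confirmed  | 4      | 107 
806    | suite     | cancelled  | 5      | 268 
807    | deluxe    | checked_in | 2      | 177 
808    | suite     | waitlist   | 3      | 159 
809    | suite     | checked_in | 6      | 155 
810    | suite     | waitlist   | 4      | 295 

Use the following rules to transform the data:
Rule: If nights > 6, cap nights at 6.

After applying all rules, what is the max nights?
6

Step 1: Original maximum nights = 6
Step 2: Check cap of 6 against maximum
Step 3: No records exceed the cap (max 6 <= cap 6), so no capping applies
Step 4: Maximum after transformation = 6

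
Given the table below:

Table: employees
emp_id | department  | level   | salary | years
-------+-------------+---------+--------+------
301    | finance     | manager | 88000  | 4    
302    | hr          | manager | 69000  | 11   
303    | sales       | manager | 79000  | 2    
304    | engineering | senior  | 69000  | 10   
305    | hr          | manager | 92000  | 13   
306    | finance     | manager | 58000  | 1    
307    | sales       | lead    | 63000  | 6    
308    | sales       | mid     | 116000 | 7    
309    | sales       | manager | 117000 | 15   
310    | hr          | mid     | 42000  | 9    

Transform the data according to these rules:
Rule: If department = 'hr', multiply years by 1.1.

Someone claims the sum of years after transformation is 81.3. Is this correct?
Yes, the result is correct.

Step 1: Calculate the correct sum after transformation
Step 2: Apply multiplier 1.1 to records where department = 'hr'
Step 3: Correct result = 81.3
Step 4: Claimed result = 81.3
Step 5: 81.3 = 81.3 ✓
Conclusion: The claimed result is correct.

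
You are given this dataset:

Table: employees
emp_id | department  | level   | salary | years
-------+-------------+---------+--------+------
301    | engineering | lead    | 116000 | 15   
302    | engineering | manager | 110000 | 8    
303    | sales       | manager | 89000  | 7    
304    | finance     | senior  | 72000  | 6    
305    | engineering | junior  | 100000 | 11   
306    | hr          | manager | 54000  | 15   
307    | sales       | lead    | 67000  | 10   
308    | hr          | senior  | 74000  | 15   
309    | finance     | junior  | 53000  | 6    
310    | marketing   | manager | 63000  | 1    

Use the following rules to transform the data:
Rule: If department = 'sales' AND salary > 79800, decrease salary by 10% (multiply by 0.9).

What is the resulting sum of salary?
789100.0

Step 1: Find records where department = 'sales' AND salary > 79800
Step 2: 1 records match, summing to 89000
Step 3: After multiplier: 89000 × 0.9 = 80100.0
Step 4: Unaffected records sum: 709000
Step 5: Final sum = 80100.0 + 709000 = 789100.0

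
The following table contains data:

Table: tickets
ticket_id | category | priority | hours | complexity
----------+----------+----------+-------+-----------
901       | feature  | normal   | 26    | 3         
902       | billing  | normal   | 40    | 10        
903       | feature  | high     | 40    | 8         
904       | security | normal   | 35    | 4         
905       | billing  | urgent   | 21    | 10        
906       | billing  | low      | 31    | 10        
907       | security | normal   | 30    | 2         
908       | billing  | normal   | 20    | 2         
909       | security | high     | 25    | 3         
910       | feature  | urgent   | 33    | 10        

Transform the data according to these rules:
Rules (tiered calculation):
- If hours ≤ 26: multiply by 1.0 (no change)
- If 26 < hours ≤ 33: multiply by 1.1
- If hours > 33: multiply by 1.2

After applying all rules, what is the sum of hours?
333.4

Step 1: Tier 1 (hours ≤ 26): 4 records, sum = 92 × 1.0 = 92.0
Step 2: Tier 2 (26 < hours ≤ 33): 3 records, sum = 94 × 1.1 = 103.4
Step 3: Tier 3 (hours > 33): 3 records, sum = 115 × 1.2 = 138.0
Step 4: Final sum = 92.0 + 103.4 + 138.0 = 333.4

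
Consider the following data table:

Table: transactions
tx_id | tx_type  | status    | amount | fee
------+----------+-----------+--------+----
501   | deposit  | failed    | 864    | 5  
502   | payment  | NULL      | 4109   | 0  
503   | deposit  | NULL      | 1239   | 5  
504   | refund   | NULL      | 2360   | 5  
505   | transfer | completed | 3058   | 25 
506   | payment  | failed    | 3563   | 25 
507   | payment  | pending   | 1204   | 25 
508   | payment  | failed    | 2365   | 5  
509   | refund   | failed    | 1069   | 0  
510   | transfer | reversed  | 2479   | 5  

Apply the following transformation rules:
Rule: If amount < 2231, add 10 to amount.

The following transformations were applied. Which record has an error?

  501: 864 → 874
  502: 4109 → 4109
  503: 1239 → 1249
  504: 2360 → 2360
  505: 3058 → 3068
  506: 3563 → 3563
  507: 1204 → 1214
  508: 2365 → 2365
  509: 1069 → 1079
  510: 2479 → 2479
Record 505 has an error. The correct transformed value should be 3058, not 3068.

Step 1: Check each record against the rule
Step 2: Record 505 has amount = 3058
Step 3: Since 3058 >= 2231, the bonus should not have been applied
Step 4: Correct value = 3058, but claimed value = 3068
Conclusion: Record 505 has the error.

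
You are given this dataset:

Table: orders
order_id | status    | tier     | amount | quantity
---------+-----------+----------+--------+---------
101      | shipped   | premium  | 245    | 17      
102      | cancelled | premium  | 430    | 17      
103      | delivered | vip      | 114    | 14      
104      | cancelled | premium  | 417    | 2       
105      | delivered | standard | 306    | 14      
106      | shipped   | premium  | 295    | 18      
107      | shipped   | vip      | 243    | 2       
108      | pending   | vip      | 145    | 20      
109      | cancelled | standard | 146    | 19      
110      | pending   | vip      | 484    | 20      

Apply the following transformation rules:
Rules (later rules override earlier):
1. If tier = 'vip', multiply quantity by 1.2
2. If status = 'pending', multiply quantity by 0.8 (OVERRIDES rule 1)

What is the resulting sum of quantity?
138.2

Step 1: Rule 2 takes priority for records with status = 'pending'
  - 2 records: 40 × 0.8 = 32.0
Step 2: Rule 1 applies to remaining records with tier = 'vip'
  - 2 records: 16 × 1.2 = 19.2
Step 3: Other records unchanged: 87
Step 4: Final sum = 32.0 + 19.2 + 87 = 138.2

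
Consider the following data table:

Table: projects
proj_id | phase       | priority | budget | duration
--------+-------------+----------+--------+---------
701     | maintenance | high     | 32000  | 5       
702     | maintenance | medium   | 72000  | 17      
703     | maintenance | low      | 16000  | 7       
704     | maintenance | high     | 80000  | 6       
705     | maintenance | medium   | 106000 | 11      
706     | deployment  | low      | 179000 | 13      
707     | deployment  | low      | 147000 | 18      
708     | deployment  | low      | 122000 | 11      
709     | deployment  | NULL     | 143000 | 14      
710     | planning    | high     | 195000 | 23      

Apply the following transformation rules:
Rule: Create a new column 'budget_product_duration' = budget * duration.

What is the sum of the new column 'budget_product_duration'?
15944000

Step 1: For each record, compute budget * duration
Example calculations:
  32000 * 5 = 160000
  72000 * 17 = 1224000
  16000 * 7 = 112000
  ...
Step 2: Sum all derived values
Step 3: Total = 15944000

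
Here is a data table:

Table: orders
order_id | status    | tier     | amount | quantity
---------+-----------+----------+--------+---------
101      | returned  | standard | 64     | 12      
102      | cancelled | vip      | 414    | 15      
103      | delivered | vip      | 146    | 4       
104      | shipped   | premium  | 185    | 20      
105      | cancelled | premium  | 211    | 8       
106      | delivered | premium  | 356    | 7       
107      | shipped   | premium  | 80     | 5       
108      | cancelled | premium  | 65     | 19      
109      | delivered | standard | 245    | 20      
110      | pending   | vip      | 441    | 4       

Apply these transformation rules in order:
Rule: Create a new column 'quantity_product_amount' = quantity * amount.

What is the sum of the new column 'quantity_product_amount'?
23741

Step 1: For each record, compute quantity * amount
Example calculations:
  12 * 64 = 768
  15 * 414 = 6210
  4 * 146 = 584
  ...
Step 2: Sum all derived values
Step 3: Total = 23741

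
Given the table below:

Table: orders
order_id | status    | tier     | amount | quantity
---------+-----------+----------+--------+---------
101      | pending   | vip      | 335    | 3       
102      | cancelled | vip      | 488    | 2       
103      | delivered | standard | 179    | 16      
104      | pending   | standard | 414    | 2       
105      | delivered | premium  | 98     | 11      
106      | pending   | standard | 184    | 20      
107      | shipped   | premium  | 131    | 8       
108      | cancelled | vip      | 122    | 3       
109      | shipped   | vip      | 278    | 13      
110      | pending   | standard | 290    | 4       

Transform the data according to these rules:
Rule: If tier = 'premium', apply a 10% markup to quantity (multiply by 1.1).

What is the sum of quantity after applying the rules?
83.9

Step 1: Records with tier = 'premium' have total quantity = 19
Step 2: Apply multiplier: 19 × 1.1 = 20.9
Step 3: Other records total: 63
Step 4: Final sum = 20.9 + 63 = 83.9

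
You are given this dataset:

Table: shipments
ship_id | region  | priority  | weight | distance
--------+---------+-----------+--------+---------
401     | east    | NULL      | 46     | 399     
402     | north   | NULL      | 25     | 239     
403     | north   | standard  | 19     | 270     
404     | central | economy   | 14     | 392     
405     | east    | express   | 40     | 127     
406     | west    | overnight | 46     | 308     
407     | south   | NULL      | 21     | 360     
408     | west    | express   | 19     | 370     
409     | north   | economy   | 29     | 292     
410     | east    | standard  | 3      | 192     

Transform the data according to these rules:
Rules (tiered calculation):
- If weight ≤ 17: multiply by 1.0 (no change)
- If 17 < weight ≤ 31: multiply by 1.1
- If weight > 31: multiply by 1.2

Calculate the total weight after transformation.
299.7

Step 1: Tier 1 (weight ≤ 17): 2 records, sum = 17 × 1.0 = 17.0
Step 2: Tier 2 (17 < weight ≤ 31): 5 records, sum = 113 × 1.1 = 124.3
Step 3: Tier 3 (weight > 31): 3 records, sum = 132 × 1.2 = 158.4
Step 4: Final sum = 17.0 + 124.3 + 158.4 = 299.7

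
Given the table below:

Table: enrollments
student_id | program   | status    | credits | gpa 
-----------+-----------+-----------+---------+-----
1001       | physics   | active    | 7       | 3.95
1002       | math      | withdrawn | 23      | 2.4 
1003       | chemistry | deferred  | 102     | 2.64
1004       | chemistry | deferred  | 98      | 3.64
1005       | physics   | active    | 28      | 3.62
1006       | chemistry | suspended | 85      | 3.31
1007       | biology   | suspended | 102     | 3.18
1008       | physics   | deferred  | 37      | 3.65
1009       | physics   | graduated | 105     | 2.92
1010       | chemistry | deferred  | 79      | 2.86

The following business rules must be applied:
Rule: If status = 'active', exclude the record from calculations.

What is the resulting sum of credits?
631

Step 1: Identify records where status = 'active'
Step 2: The excluded records sum to 35
Step 3: Original total credits = 666
Step 4: Remaining total = 666 - 35 = 631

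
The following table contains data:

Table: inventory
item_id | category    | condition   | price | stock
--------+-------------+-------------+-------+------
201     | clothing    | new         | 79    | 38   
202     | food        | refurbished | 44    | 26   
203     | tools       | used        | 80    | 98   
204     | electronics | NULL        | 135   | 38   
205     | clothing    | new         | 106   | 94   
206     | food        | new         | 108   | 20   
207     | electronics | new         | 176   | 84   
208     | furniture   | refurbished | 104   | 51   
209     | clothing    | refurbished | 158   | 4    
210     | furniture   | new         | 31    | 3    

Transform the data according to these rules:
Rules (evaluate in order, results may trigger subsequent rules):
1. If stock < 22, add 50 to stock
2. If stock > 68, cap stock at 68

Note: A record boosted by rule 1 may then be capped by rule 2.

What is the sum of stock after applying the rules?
532

Step 1: Apply rule 1 to records with stock < 22
  - 3 records get bonus of 50
  - Of these, 1 records then exceed 68 and get capped
Step 2: Apply rule 2 to records with stock > 68
  - 3 records (original) are capped
Step 3: Calculate final sum = 532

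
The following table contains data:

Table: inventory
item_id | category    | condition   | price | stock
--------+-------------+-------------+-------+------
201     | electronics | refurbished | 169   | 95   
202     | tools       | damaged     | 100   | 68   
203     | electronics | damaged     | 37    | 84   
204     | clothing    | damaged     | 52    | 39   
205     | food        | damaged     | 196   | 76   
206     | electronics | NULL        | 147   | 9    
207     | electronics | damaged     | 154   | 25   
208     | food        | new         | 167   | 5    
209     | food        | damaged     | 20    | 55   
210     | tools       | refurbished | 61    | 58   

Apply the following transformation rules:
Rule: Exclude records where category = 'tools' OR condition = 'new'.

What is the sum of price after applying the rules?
775

Step 1: Find records where category = 'tools' OR condition = 'new'
Step 2: 3 records match, summing to 328
Step 3: Original sum: 1103
Step 4: Remaining sum = 1103 - 328 = 775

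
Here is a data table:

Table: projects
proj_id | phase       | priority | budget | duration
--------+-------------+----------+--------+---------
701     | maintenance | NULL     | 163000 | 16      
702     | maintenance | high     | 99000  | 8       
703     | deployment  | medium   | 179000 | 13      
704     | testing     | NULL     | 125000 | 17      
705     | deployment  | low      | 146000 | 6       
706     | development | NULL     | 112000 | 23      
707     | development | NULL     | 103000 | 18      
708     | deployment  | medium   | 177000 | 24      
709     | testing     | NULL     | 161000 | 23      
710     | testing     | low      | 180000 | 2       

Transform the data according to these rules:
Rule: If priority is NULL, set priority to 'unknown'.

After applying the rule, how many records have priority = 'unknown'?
5

Step 1: Count records where priority IS NULL
Step 2: Found 5 records with NULL priority
Step 3: These records will have priority set to 'unknown'
Step 4: Records already having priority = 'unknown': 0
Step 5: Answer: 5 + 0 = 5 records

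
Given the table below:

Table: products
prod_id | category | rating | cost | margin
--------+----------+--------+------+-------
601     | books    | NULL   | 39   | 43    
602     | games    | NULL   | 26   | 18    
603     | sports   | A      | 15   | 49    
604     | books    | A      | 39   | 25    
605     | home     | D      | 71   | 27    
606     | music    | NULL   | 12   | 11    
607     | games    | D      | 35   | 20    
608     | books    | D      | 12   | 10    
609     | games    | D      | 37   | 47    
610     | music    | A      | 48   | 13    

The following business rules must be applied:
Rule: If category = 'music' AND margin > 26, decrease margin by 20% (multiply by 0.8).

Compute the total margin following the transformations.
263

Step 1: Find records where category = 'music' AND margin > 26
Step 2: 0 records match, summing to 0
Step 3: After multiplier: 0 × 0.8 = 0.0
Step 4: Unaffected records sum: 263
Step 5: Final sum = 0.0 + 263 = 263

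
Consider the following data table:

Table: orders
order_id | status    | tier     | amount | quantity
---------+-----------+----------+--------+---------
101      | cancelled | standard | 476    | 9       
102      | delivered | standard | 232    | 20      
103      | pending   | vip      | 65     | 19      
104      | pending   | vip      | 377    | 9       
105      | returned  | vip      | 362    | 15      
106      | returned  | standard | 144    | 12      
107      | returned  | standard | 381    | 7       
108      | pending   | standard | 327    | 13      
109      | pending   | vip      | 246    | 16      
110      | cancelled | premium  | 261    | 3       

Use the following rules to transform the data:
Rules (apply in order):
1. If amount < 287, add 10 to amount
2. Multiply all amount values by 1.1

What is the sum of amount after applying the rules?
3213.1

Step 1: Apply Rule 1 - Add 10 to records with amount < 287
  - 5 records affected: 948 + (5 × 10) = 998
  - Unaffected records: 1923
  - Sum after Rule 1: 2921
Step 2: Apply Rule 2 - Multiply all by 1.1
  - 2921 × 1.1 = 3213.1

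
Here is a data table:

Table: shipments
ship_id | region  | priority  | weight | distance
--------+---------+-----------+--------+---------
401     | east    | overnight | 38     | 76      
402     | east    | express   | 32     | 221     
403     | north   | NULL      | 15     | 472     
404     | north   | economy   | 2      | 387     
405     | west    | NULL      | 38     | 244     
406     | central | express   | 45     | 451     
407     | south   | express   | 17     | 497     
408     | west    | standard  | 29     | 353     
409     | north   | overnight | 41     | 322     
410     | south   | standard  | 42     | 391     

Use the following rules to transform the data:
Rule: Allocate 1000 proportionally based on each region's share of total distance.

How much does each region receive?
central: 132.1, east: 86.99, north: 345.93, south: 260.11, west: 174.87

Step 1: Calculate total distance = 3414
Step 2: Calculate each region's proportion:
  central: 451/3414 = 13.21% → 132.1
  east: 297/3414 = 8.70% → 86.99
  north: 1181/3414 = 34.59% → 345.93
  south: 888/3414 = 26.01% → 260.11
  west: 597/3414 = 17.49% → 174.87
Step 3: Verify: sum of allocations ≈ 1000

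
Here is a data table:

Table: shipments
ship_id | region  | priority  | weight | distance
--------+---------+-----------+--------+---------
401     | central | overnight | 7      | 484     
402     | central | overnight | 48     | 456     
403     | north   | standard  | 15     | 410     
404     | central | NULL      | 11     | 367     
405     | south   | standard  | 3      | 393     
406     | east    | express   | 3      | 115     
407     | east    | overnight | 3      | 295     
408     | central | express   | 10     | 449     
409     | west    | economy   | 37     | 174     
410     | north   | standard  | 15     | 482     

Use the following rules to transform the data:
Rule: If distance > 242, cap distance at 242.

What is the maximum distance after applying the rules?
242

Step 1: Original maximum distance = 484
Step 2: Apply cap at 242
Step 3: 8 records had distance > 242 and were capped
Step 4: Maximum after transformation = 242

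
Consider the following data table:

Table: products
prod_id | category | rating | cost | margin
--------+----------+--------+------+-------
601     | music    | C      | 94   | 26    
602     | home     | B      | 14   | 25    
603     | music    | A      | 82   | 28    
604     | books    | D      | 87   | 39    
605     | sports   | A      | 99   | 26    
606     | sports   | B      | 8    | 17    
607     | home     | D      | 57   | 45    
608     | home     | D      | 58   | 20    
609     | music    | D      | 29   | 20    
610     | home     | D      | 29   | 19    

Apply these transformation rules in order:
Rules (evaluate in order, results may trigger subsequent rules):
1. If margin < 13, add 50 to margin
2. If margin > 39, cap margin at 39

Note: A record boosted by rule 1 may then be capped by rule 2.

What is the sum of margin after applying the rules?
259

Step 1: Apply rule 1 to records with margin < 13
  - 0 records get bonus of 50
  - Of these, 0 records then exceed 39 and get capped
Step 2: Apply rule 2 to records with margin > 39
  - 1 records (original) are capped
Step 3: Calculate final sum = 259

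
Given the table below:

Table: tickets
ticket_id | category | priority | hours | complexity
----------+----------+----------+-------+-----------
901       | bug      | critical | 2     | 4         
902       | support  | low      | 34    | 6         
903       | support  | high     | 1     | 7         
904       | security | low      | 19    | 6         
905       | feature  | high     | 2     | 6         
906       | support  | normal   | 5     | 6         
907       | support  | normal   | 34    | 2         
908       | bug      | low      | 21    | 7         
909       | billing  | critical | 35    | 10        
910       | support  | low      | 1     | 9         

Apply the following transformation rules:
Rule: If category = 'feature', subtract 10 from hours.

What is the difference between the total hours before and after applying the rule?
10

Step 1: Original sum of hours = 154
Step 2: 1 records have category = 'feature'
Step 3: Each affected record changes by -10
Step 4: Total change = 1 × -10 = -10
Step 5: New sum = 154 + -10 = 144
Step 6: Difference = |144 - 154| = 10
        (Sum decreased by 10)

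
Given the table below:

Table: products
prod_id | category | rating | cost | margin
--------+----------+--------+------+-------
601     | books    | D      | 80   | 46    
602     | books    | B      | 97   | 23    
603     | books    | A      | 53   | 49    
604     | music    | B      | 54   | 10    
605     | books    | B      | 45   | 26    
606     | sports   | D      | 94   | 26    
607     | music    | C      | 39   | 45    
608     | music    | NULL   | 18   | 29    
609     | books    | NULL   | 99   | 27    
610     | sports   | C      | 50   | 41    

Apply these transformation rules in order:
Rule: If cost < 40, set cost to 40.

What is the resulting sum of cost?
652

Step 1: 2 records have cost < 40
Step 2: These records originally summed to 57
Step 3: After setting to minimum: 2 × 40 = 80
Step 4: Unaffected records sum: 572
Step 5: Final sum = 80 + 572 = 652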